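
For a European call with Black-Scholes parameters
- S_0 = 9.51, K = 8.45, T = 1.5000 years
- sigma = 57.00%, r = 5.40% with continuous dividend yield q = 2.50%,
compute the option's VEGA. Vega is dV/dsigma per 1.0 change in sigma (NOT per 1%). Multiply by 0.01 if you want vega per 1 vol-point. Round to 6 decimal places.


Answer: Vega = 3.781279

Derivation:
d1 = 0.5806471533; d2 = -0.1174574234
phi(d1) = 0.3370533369; exp(-qT) = 0.9631944177; exp(-rT) = 0.9221936914
Vega = S * exp(-qT) * phi(d1) * sqrt(T) = 9.5100 * 0.9631944177 * 0.3370533369 * 1.2247448714 = 3.781279


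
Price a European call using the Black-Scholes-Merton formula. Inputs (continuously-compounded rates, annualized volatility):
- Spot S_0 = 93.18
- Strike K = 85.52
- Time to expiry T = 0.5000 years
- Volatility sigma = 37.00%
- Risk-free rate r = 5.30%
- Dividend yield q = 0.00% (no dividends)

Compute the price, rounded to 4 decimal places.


d1 = (ln(S/K) + (r - q + 0.5*sigma^2) * T) / (sigma * sqrt(T)) = 0.55998209
d2 = d1 - sigma * sqrt(T) = 0.29835258
exp(-rT) = 0.97384804; exp(-qT) = 1.00000000
C = S_0 * exp(-qT) * N(d1) - K * exp(-rT) * N(d2)
N(d1) = 0.71225417; N(d2) = 0.61728296
C = 93.1800 * 1.00000000 * 0.71225417 - 85.5200 * 0.97384804 * 0.61728296 = 14.9584

Answer: Price = 14.9584


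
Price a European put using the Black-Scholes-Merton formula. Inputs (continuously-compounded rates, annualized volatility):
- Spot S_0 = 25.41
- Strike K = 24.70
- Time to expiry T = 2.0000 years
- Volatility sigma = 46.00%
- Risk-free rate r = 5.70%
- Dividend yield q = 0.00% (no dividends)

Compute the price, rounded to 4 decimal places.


d1 = (ln(S/K) + (r - q + 0.5*sigma^2) * T) / (sigma * sqrt(T)) = 0.54407187
d2 = d1 - sigma * sqrt(T) = -0.10646637
exp(-rT) = 0.89225796; exp(-qT) = 1.00000000
P = K * exp(-rT) * N(-d2) - S_0 * exp(-qT) * N(-d1)
N(-d1) = 0.29319601; N(-d2) = 0.54239383
P = 24.7000 * 0.89225796 * 0.54239383 - 25.4100 * 1.00000000 * 0.29319601 = 4.5036

Answer: Price = 4.5036


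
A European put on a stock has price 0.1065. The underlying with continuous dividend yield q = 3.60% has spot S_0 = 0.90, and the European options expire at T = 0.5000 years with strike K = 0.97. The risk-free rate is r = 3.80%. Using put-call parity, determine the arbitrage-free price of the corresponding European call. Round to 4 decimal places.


Answer: Call price = 0.0387

Derivation:
Put-call parity: C - P = S_0 * exp(-qT) - K * exp(-rT).
S_0 * exp(-qT) = 0.9000 * 0.98216103 = 0.88394493
K * exp(-rT) = 0.9700 * 0.98117936 = 0.95174398
C = P + S*exp(-qT) - K*exp(-rT)
C = 0.1065 + 0.88394493 - 0.95174398 = 0.0387


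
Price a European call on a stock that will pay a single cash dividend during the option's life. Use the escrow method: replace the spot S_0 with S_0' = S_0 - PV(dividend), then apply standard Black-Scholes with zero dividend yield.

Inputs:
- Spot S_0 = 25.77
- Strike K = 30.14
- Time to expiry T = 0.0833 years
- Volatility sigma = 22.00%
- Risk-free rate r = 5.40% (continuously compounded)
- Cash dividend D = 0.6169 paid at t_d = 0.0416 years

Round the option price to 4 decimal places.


PV(D) = D * exp(-r * t_d) = 0.6169 * 0.99775612 = 0.61551575
S_0' = S_0 - PV(D) = 25.7700 - 0.61551575 = 25.15448425
d1 = (ln(S_0'/K) + (r + sigma^2/2)*T) / (sigma*sqrt(T)) = -2.74510880
d2 = d1 - sigma*sqrt(T) = -2.80860463
exp(-rT) = 0.99551190
N(d1) = 0.00302454; N(d2) = 0.00248784
C = S_0' * N(d1) - K * exp(-rT) * N(d2) = 25.15448425 * 0.00302454 - 30.1400 * 0.99551190 * 0.00248784 = 0.0014

Answer: Price = 0.0014


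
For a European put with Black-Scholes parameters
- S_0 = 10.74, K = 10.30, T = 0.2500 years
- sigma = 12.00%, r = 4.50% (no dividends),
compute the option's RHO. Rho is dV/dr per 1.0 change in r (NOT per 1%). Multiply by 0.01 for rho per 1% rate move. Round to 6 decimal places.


d1 = 0.9146865641; d2 = 0.8546865641
phi(d1) = 0.2625629835; exp(-qT) = 1.0000000000; exp(-rT) = 0.9888130446
N(-d2) = 0.1963623453
Rho = -K*T*exp(-rT)*N(-d2) = -10.3000 * 0.2500 * 0.9888130446 * 0.1963623453 = -0.499977

Answer: Rho = -0.499977


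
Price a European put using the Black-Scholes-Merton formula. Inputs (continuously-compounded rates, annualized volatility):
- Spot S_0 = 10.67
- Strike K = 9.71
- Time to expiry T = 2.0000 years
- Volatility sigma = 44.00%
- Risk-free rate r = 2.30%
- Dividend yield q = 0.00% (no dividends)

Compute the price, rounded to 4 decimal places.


Answer: Price = 1.7973

Derivation:
d1 = (ln(S/K) + (r - q + 0.5*sigma^2) * T) / (sigma * sqrt(T)) = 0.53656513
d2 = d1 - sigma * sqrt(T) = -0.08568883
exp(-rT) = 0.95504196; exp(-qT) = 1.00000000
P = K * exp(-rT) * N(-d2) - S_0 * exp(-qT) * N(-d1)
N(-d1) = 0.29578402; N(-d2) = 0.53414311
P = 9.7100 * 0.95504196 * 0.53414311 - 10.6700 * 1.00000000 * 0.29578402 = 1.7973


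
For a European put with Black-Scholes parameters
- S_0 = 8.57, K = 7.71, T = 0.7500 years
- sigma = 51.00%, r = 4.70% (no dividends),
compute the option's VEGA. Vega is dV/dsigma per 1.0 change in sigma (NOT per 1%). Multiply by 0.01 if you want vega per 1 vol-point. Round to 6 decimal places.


d1 = 0.5400761850; d2 = 0.0984032290
phi(d1) = 0.3448038150; exp(-qT) = 1.0000000000; exp(-rT) = 0.9653640451
Vega = S * exp(-qT) * phi(d1) * sqrt(T) = 8.5700 * 1.0000000000 * 0.3448038150 * 0.8660254038 = 2.559078

Answer: Vega = 2.559078


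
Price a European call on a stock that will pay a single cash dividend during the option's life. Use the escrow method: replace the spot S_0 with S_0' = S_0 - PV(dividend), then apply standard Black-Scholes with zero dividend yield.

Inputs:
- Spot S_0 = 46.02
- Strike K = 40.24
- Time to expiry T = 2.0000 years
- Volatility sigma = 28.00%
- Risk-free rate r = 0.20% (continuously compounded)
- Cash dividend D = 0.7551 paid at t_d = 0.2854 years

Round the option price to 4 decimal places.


PV(D) = D * exp(-r * t_d) = 0.7551 * 0.99942936 = 0.75466911
S_0' = S_0 - PV(D) = 46.0200 - 0.75466911 = 45.26533089
d1 = (ln(S_0'/K) + (r + sigma^2/2)*T) / (sigma*sqrt(T)) = 0.50527803
d2 = d1 - sigma*sqrt(T) = 0.10929823
exp(-rT) = 0.99600799
N(d1) = 0.69331821; N(d2) = 0.54351702
C = S_0' * N(d1) - K * exp(-rT) * N(d2) = 45.26533089 * 0.69331821 - 40.2400 * 0.99600799 * 0.54351702 = 9.5995

Answer: Price = 9.5995


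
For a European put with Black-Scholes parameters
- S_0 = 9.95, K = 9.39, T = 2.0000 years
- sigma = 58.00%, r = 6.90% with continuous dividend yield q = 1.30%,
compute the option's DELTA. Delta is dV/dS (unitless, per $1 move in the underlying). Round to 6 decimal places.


Answer: Delta = -0.261631

Derivation:
d1 = 0.6172886855; d2 = -0.2029551807
phi(d1) = 0.3297365773; exp(-qT) = 0.9743350896; exp(-rT) = 0.8710986917
N(-d1) = 0.2685221642
Delta = -exp(-qT) * N(-d1) = -0.9743350896 * 0.2685221642 = -0.261631


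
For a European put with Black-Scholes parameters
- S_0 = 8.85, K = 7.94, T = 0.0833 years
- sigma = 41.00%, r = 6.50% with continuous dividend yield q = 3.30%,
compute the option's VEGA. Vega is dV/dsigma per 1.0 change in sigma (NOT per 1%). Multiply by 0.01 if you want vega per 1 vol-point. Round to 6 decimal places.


d1 = 0.9986311298; d2 = 0.8802979984
phi(d1) = 0.2423019508; exp(-qT) = 0.9972548748; exp(-rT) = 0.9946001320
Vega = S * exp(-qT) * phi(d1) * sqrt(T) = 8.8500 * 0.9972548748 * 0.2423019508 * 0.2886173938 = 0.617204

Answer: Vega = 0.617204


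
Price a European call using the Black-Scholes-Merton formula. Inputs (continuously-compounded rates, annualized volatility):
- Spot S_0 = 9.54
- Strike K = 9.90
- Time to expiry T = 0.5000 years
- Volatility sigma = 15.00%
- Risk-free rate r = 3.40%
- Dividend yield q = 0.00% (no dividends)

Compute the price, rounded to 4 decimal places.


d1 = (ln(S/K) + (r - q + 0.5*sigma^2) * T) / (sigma * sqrt(T)) = -0.13591791
d2 = d1 - sigma * sqrt(T) = -0.24198393
exp(-rT) = 0.98314368; exp(-qT) = 1.00000000
C = S_0 * exp(-qT) * N(d1) - K * exp(-rT) * N(d2)
N(d1) = 0.44594309; N(d2) = 0.40439631
C = 9.5400 * 1.00000000 * 0.44594309 - 9.9000 * 0.98314368 * 0.40439631 = 0.3183

Answer: Price = 0.3183


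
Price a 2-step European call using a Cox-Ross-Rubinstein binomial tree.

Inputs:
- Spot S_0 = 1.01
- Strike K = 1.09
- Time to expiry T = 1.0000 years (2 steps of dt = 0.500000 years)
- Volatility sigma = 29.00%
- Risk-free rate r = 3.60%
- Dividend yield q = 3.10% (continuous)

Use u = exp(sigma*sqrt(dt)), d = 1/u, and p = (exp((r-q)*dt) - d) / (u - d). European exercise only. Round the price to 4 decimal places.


dt = T/N = 0.500000
u = exp(sigma*sqrt(dt)) = 1.227600; d = 1/u = 0.814598
p = (exp((r-q)*dt) - d) / (u - d) = 0.454974
Discount per step: exp(-r*dt) = 0.982161
Stock lattice S(k, i) with i counting down-moves:
  k=0: S(0,0) = 1.0100
  k=1: S(1,0) = 1.2399; S(1,1) = 0.8227
  k=2: S(2,0) = 1.5221; S(2,1) = 1.0100; S(2,2) = 0.6702
Terminal payoffs V(N, i) = max(S_T - K, 0):
  V(2,0) = 0.432072; V(2,1) = 0.000000; V(2,2) = 0.000000
Backward induction: V(k, i) = exp(-r*dt) * [p * V(k+1, i) + (1-p) * V(k+1, i+1)].
  V(1,0) = exp(-r*dt) * [p*0.432072 + (1-p)*0.000000] = 0.193075
  V(1,1) = exp(-r*dt) * [p*0.000000 + (1-p)*0.000000] = 0.000000
  V(0,0) = exp(-r*dt) * [p*0.193075 + (1-p)*0.000000] = 0.086277

Answer: Price = V(0,0) = 0.0863


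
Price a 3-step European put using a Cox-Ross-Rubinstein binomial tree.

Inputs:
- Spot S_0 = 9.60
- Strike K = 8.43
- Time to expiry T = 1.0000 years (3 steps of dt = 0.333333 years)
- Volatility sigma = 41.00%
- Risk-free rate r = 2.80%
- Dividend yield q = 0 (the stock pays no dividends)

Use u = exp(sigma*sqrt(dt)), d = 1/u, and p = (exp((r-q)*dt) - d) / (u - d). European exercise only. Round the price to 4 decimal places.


dt = T/N = 0.333333
u = exp(sigma*sqrt(dt)) = 1.267078; d = 1/u = 0.789217
p = (exp((r-q)*dt) - d) / (u - d) = 0.460719
Discount per step: exp(-r*dt) = 0.990710
Stock lattice S(k, i) with i counting down-moves:
  k=0: S(0,0) = 9.6000
  k=1: S(1,0) = 12.1640; S(1,1) = 7.5765
  k=2: S(2,0) = 15.4127; S(2,1) = 9.6000; S(2,2) = 5.9795
  k=3: S(3,0) = 19.5291; S(3,1) = 12.1640; S(3,2) = 7.5765; S(3,3) = 4.7191
Terminal payoffs V(N, i) = max(K - S_T, 0):
  V(3,0) = 0.000000; V(3,1) = 0.000000; V(3,2) = 0.853514; V(3,3) = 3.710880
Backward induction: V(k, i) = exp(-r*dt) * [p * V(k+1, i) + (1-p) * V(k+1, i+1)].
  V(2,0) = exp(-r*dt) * [p*0.000000 + (1-p)*0.000000] = 0.000000
  V(2,1) = exp(-r*dt) * [p*0.000000 + (1-p)*0.853514] = 0.456008
  V(2,2) = exp(-r*dt) * [p*0.853514 + (1-p)*3.710880] = 2.372192
  V(1,0) = exp(-r*dt) * [p*0.000000 + (1-p)*0.456008] = 0.243632
  V(1,1) = exp(-r*dt) * [p*0.456008 + (1-p)*2.372192] = 1.475533
  V(0,0) = exp(-r*dt) * [p*0.243632 + (1-p)*1.475533] = 0.899537

Answer: Price = V(0,0) = 0.8995


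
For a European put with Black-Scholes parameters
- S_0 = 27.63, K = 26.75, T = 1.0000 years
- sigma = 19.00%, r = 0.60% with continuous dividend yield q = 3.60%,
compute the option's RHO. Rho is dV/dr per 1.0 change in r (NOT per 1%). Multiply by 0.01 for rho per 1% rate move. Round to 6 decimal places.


Answer: Rho = -14.169556

Derivation:
d1 = 0.1074613979; d2 = -0.0825386021
phi(d1) = 0.3966454346; exp(-qT) = 0.9646402935; exp(-rT) = 0.9940179641
N(-d2) = 0.5328907885
Rho = -K*T*exp(-rT)*N(-d2) = -26.7500 * 1.0000 * 0.9940179641 * 0.5328907885 = -14.169556


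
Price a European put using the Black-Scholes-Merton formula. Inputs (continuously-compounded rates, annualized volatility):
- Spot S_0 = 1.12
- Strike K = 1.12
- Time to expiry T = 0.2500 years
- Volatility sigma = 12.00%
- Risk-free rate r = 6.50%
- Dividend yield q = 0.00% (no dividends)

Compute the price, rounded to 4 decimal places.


Answer: Price = 0.0185

Derivation:
d1 = (ln(S/K) + (r - q + 0.5*sigma^2) * T) / (sigma * sqrt(T)) = 0.30083333
d2 = d1 - sigma * sqrt(T) = 0.24083333
exp(-rT) = 0.98388132; exp(-qT) = 1.00000000
P = K * exp(-rT) * N(-d2) - S_0 * exp(-qT) * N(-d1)
N(-d1) = 0.38177079; N(-d2) = 0.40484215
P = 1.1200 * 0.98388132 * 0.40484215 - 1.1200 * 1.00000000 * 0.38177079 = 0.0185


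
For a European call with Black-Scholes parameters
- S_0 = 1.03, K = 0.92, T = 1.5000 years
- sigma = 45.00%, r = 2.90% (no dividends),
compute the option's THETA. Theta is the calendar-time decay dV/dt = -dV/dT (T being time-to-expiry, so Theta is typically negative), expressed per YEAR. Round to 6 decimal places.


Answer: Theta = -0.077411

Derivation:
d1 = 0.5594188424; d2 = 0.0082836503
phi(d1) = 0.3411567418; exp(-qT) = 1.0000000000; exp(-rT) = 0.9574325541
Theta = -S*exp(-qT)*phi(d1)*sigma/(2*sqrt(T)) - r*K*exp(-rT)*N(d2) + q*S*exp(-qT)*N(d1)
N(d1) = 0.7120620476; N(d2) = 0.5033046605; sqrt(T) = 1.2247448714
Term 1 = -1.0300 * 1.0000000000 * 0.3411567418 * 0.4500 / (2 * 1.2247448714) = -0.0645547303
Term 2 = -0.0290 * 0.9200 * 0.9574325541 * 0.5033046605 = -0.0128565655
Term 3 = 0 (no dividend yield, q = 0)
Theta = -0.0645547303 + (-0.0128565655) + (0.0000000000) = -0.077411


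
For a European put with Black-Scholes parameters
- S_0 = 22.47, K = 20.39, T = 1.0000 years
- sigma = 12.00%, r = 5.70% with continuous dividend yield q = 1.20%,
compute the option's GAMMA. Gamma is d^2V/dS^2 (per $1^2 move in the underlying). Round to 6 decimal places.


d1 = 1.2444708468; d2 = 1.1244708468
phi(d1) = 0.1839130151; exp(-qT) = 0.9880717129; exp(-rT) = 0.9445940694
Gamma = exp(-qT) * phi(d1) / (S * sigma * sqrt(T)) = 0.9880717129 * 0.1839130151 / (22.4700 * 0.1200 * 1.0000000000) = 0.067393

Answer: Gamma = 0.067393


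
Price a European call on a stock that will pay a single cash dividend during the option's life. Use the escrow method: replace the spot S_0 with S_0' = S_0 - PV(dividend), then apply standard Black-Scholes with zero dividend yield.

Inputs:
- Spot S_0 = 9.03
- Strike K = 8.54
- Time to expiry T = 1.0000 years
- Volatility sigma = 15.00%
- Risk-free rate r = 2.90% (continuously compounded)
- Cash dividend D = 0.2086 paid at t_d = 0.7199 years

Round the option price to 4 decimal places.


Answer: Price = 0.8196

Derivation:
PV(D) = D * exp(-r * t_d) = 0.2086 * 0.97933932 = 0.20429018
S_0' = S_0 - PV(D) = 9.0300 - 0.20429018 = 8.82570982
d1 = (ln(S_0'/K) + (r + sigma^2/2)*T) / (sigma*sqrt(T)) = 0.48772016
d2 = d1 - sigma*sqrt(T) = 0.33772016
exp(-rT) = 0.97141646
N(d1) = 0.68712597; N(d2) = 0.63221296
C = S_0' * N(d1) - K * exp(-rT) * N(d2) = 8.82570982 * 0.68712597 - 8.5400 * 0.97141646 * 0.63221296 = 0.8196


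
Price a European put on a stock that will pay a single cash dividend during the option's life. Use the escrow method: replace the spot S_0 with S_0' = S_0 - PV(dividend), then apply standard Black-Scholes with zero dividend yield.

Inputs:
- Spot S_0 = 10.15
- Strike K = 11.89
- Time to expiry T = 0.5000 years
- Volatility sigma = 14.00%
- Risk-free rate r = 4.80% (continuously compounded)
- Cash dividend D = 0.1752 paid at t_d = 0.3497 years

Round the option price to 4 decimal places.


PV(D) = D * exp(-r * t_d) = 0.1752 * 0.98335449 = 0.17228371
S_0' = S_0 - PV(D) = 10.1500 - 0.17228371 = 9.97771629
d1 = (ln(S_0'/K) + (r + sigma^2/2)*T) / (sigma*sqrt(T)) = -1.47930249
d2 = d1 - sigma*sqrt(T) = -1.57829744
exp(-rT) = 0.97628571
N(-d1) = 0.93047026; N(-d2) = 0.94275135
P = K * exp(-rT) * N(-d2) - S_0' * N(-d1) = 11.8900 * 0.97628571 * 0.94275135 - 9.97771629 * 0.93047026 = 1.6595

Answer: Price = 1.6595


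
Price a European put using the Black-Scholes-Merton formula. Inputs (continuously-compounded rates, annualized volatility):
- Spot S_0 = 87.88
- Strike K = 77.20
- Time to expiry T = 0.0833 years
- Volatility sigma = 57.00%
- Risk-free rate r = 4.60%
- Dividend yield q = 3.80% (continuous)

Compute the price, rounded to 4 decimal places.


d1 = (ln(S/K) + (r - q + 0.5*sigma^2) * T) / (sigma * sqrt(T)) = 0.87392622
d2 = d1 - sigma * sqrt(T) = 0.70941431
exp(-rT) = 0.99617553; exp(-qT) = 0.99683960
P = K * exp(-rT) * N(-d2) - S_0 * exp(-qT) * N(-d1)
N(-d1) = 0.19107922; N(-d2) = 0.23903371
P = 77.2000 * 0.99617553 * 0.23903371 - 87.8800 * 0.99683960 * 0.19107922 = 1.6439

Answer: Price = 1.6439


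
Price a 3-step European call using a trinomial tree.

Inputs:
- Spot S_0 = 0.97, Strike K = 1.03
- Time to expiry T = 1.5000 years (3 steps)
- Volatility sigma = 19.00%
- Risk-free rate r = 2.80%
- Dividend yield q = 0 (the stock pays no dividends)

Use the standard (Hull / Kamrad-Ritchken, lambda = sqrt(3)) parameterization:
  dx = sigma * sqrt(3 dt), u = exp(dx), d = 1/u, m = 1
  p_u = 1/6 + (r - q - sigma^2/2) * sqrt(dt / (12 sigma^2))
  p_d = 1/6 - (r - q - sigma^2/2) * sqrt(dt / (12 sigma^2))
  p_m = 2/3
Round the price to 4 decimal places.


dt = T/N = 0.500000; dx = sigma*sqrt(3*dt) = 0.232702
u = exp(dx) = 1.262005; d = 1/u = 0.792390
p_u = 0.177356, p_m = 0.666667, p_d = 0.155977
Discount per step: exp(-r*dt) = 0.986098
Stock lattice S(k, j) with j the centered position index:
  k=0: S(0,+0) = 0.9700
  k=1: S(1,-1) = 0.7686; S(1,+0) = 0.9700; S(1,+1) = 1.2241
  k=2: S(2,-2) = 0.6090; S(2,-1) = 0.7686; S(2,+0) = 0.9700; S(2,+1) = 1.2241; S(2,+2) = 1.5449
  k=3: S(3,-3) = 0.4826; S(3,-2) = 0.6090; S(3,-1) = 0.7686; S(3,+0) = 0.9700; S(3,+1) = 1.2241; S(3,+2) = 1.5449; S(3,+3) = 1.9496
Terminal payoffs V(N, j) = max(S_T - K, 0):
  V(3,-3) = 0.000000; V(3,-2) = 0.000000; V(3,-1) = 0.000000; V(3,+0) = 0.000000; V(3,+1) = 0.194145; V(3,+2) = 0.514876; V(3,+3) = 0.919641
Backward induction: V(k, j) = exp(-r*dt) * [p_u * V(k+1, j+1) + p_m * V(k+1, j) + p_d * V(k+1, j-1)]
  V(2,-2) = exp(-r*dt) * [p_u*0.000000 + p_m*0.000000 + p_d*0.000000] = 0.000000
  V(2,-1) = exp(-r*dt) * [p_u*0.000000 + p_m*0.000000 + p_d*0.000000] = 0.000000
  V(2,+0) = exp(-r*dt) * [p_u*0.194145 + p_m*0.000000 + p_d*0.000000] = 0.033954
  V(2,+1) = exp(-r*dt) * [p_u*0.514876 + p_m*0.194145 + p_d*0.000000] = 0.217677
  V(2,+2) = exp(-r*dt) * [p_u*0.919641 + p_m*0.514876 + p_d*0.194145] = 0.529177
  V(1,-1) = exp(-r*dt) * [p_u*0.033954 + p_m*0.000000 + p_d*0.000000] = 0.005938
  V(1,+0) = exp(-r*dt) * [p_u*0.217677 + p_m*0.033954 + p_d*0.000000] = 0.060391
  V(1,+1) = exp(-r*dt) * [p_u*0.529177 + p_m*0.217677 + p_d*0.033954] = 0.240871
  V(0,+0) = exp(-r*dt) * [p_u*0.240871 + p_m*0.060391 + p_d*0.005938] = 0.082740

Answer: Price = V(0,0) = 0.0827


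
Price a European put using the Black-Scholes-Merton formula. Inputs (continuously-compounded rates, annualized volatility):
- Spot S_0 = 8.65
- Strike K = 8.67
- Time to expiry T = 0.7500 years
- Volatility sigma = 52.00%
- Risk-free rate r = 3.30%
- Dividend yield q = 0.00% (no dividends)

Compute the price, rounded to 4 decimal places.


Answer: Price = 1.4298

Derivation:
d1 = (ln(S/K) + (r - q + 0.5*sigma^2) * T) / (sigma * sqrt(T)) = 0.27499755
d2 = d1 - sigma * sqrt(T) = -0.17533566
exp(-rT) = 0.97555377; exp(-qT) = 1.00000000
P = K * exp(-rT) * N(-d2) - S_0 * exp(-qT) * N(-d1)
N(-d1) = 0.39165906; N(-d2) = 0.56959205
P = 8.6700 * 0.97555377 * 0.56959205 - 8.6500 * 1.00000000 * 0.39165906 = 1.4298


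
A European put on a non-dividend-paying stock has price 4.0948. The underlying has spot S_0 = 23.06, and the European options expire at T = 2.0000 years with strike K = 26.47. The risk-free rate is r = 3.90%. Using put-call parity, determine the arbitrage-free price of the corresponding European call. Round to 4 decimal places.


Put-call parity: C - P = S_0 * exp(-qT) - K * exp(-rT).
S_0 * exp(-qT) = 23.0600 * 1.00000000 = 23.06000000
K * exp(-rT) = 26.4700 * 0.92496443 = 24.48380837
C = P + S*exp(-qT) - K*exp(-rT)
C = 4.0948 + 23.06000000 - 24.48380837 = 2.6710

Answer: Call price = 2.6710


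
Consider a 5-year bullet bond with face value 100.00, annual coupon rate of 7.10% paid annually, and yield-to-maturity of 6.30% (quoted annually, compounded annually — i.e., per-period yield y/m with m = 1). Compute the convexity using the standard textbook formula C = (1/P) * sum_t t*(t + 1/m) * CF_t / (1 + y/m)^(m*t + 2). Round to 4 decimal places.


Answer: Convexity = 22.2691

Derivation:
Coupon per period c = face * coupon_rate / m = 7.100000
Periods per year m = 1; per-period yield y/m = 0.063000
Number of cashflows N = 5
Cashflows (t years, CF_t, discount factor 1/(1+y/m)^(m*t), PV):
  t = 1.0000: CF_t = 7.100000, DF = 0.940734, PV = 6.679210
  t = 2.0000: CF_t = 7.100000, DF = 0.884980, PV = 6.283358
  t = 3.0000: CF_t = 7.100000, DF = 0.832531, PV = 5.910967
  t = 4.0000: CF_t = 7.100000, DF = 0.783190, PV = 5.560647
  t = 5.0000: CF_t = 107.100000, DF = 0.736773, PV = 78.908384
Price P = sum_t PV_t = 103.342566
Convexity numerator sum_t t*(t + 1/m) * CF_t / (1+y/m)^(m*t + 2):
  t = 1.0000: term = 11.821935
  t = 2.0000: term = 33.363879
  t = 3.0000: term = 62.773056
  t = 4.0000: term = 98.421223
  t = 5.0000: term = 2094.970317
Convexity = (1/P) * sum = 2301.350409 / 103.342566 = 22.269143


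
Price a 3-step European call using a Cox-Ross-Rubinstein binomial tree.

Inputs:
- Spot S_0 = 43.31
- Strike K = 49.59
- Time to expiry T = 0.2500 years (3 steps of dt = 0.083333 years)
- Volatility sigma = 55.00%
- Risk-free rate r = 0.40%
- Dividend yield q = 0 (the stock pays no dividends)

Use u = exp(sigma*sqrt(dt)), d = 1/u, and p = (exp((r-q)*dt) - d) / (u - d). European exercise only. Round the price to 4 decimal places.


dt = T/N = 0.083333
u = exp(sigma*sqrt(dt)) = 1.172070; d = 1/u = 0.853191
p = (exp((r-q)*dt) - d) / (u - d) = 0.461436
Discount per step: exp(-r*dt) = 0.999667
Stock lattice S(k, i) with i counting down-moves:
  k=0: S(0,0) = 43.3100
  k=1: S(1,0) = 50.7623; S(1,1) = 36.9517
  k=2: S(2,0) = 59.4970; S(2,1) = 43.3100; S(2,2) = 31.5269
  k=3: S(3,0) = 69.7347; S(3,1) = 50.7623; S(3,2) = 36.9517; S(3,3) = 26.8985
Terminal payoffs V(N, i) = max(S_T - K, 0):
  V(3,0) = 20.144664; V(3,1) = 1.172347; V(3,2) = 0.000000; V(3,3) = 0.000000
Backward induction: V(k, i) = exp(-r*dt) * [p * V(k+1, i) + (1-p) * V(k+1, i+1)].
  V(2,0) = exp(-r*dt) * [p*20.144664 + (1-p)*1.172347] = 9.923546
  V(2,1) = exp(-r*dt) * [p*1.172347 + (1-p)*0.000000] = 0.540783
  V(2,2) = exp(-r*dt) * [p*0.000000 + (1-p)*0.000000] = 0.000000
  V(1,0) = exp(-r*dt) * [p*9.923546 + (1-p)*0.540783] = 4.868703
  V(1,1) = exp(-r*dt) * [p*0.540783 + (1-p)*0.000000] = 0.249453
  V(0,0) = exp(-r*dt) * [p*4.868703 + (1-p)*0.249453] = 2.380147

Answer: Price = V(0,0) = 2.3801


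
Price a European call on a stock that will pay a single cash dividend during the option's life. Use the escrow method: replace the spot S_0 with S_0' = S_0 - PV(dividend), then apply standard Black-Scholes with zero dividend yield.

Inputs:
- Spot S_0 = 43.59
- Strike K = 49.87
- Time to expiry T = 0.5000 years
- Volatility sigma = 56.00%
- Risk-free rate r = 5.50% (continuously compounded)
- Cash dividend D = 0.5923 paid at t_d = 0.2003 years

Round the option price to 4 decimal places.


PV(D) = D * exp(-r * t_d) = 0.5923 * 0.98904396 = 0.58581074
S_0' = S_0 - PV(D) = 43.5900 - 0.58581074 = 43.00418926
d1 = (ln(S_0'/K) + (r + sigma^2/2)*T) / (sigma*sqrt(T)) = -0.10662686
d2 = d1 - sigma*sqrt(T) = -0.50260666
exp(-rT) = 0.97287468
N(d1) = 0.45754250; N(d2) = 0.30762042
C = S_0' * N(d1) - K * exp(-rT) * N(d2) = 43.00418926 * 0.45754250 - 49.8700 * 0.97287468 * 0.30762042 = 4.7513

Answer: Price = 4.7513


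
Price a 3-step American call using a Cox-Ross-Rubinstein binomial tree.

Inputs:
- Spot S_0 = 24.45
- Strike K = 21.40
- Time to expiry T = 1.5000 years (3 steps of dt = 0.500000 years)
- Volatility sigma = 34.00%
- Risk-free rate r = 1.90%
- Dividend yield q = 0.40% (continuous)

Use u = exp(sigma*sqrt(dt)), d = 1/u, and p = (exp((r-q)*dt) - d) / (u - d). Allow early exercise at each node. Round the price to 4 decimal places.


dt = T/N = 0.500000
u = exp(sigma*sqrt(dt)) = 1.271778; d = 1/u = 0.786300
p = (exp((r-q)*dt) - d) / (u - d) = 0.455691
Discount per step: exp(-r*dt) = 0.990545
Stock lattice S(k, i) with i counting down-moves:
  k=0: S(0,0) = 24.4500
  k=1: S(1,0) = 31.0950; S(1,1) = 19.2250
  k=2: S(2,0) = 39.5459; S(2,1) = 24.4500; S(2,2) = 15.1167
  k=3: S(3,0) = 50.2937; S(3,1) = 31.0950; S(3,2) = 19.2250; S(3,3) = 11.8862
Terminal payoffs V(N, i) = max(S_T - K, 0):
  V(3,0) = 28.893665; V(3,1) = 9.694984; V(3,2) = 0.000000; V(3,3) = 0.000000
Backward induction: V(k, i) = exp(-r*dt) * [p * V(k+1, i) + (1-p) * V(k+1, i+1)]; then take max(V_cont, immediate exercise) for American.
  V(2,0) = exp(-r*dt) * [p*28.893665 + (1-p)*9.694984] = 18.269256; exercise = 18.145932; V(2,0) = max -> 18.269256
  V(2,1) = exp(-r*dt) * [p*9.694984 + (1-p)*0.000000] = 4.376141; exercise = 3.050000; V(2,1) = max -> 4.376141
  V(2,2) = exp(-r*dt) * [p*0.000000 + (1-p)*0.000000] = 0.000000; exercise = 0.000000; V(2,2) = max -> 0.000000
  V(1,0) = exp(-r*dt) * [p*18.269256 + (1-p)*4.376141] = 10.605866; exercise = 9.694984; V(1,0) = max -> 10.605866
  V(1,1) = exp(-r*dt) * [p*4.376141 + (1-p)*0.000000] = 1.975311; exercise = 0.000000; V(1,1) = max -> 1.975311
  V(0,0) = exp(-r*dt) * [p*10.605866 + (1-p)*1.975311] = 5.852311; exercise = 3.050000; V(0,0) = max -> 5.852311

Answer: Price = V(0,0) = 5.8523


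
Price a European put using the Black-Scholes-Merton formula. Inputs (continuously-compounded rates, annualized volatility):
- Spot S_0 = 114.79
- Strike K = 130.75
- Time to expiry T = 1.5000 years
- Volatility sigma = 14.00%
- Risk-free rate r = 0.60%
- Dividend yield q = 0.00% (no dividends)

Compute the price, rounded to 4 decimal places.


d1 = (ln(S/K) + (r - q + 0.5*sigma^2) * T) / (sigma * sqrt(T)) = -0.62101990
d2 = d1 - sigma * sqrt(T) = -0.79248418
exp(-rT) = 0.99104038; exp(-qT) = 1.00000000
P = K * exp(-rT) * N(-d2) - S_0 * exp(-qT) * N(-d1)
N(-d1) = 0.73270673; N(-d2) = 0.78596079
P = 130.7500 * 0.99104038 * 0.78596079 - 114.7900 * 1.00000000 * 0.73270673 = 17.7362

Answer: Price = 17.7362


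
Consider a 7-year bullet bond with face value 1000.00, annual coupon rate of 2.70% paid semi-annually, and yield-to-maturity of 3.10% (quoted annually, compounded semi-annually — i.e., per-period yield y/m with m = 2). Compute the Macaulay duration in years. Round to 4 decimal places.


Answer: Macaulay duration = 6.4160 years

Derivation:
Coupon per period c = face * coupon_rate / m = 13.500000
Periods per year m = 2; per-period yield y/m = 0.015500
Number of cashflows N = 14
Cashflows (t years, CF_t, discount factor 1/(1+y/m)^(m*t), PV):
  t = 0.5000: CF_t = 13.500000, DF = 0.984737, PV = 13.293944
  t = 1.0000: CF_t = 13.500000, DF = 0.969706, PV = 13.091033
  t = 1.5000: CF_t = 13.500000, DF = 0.954905, PV = 12.891219
  t = 2.0000: CF_t = 13.500000, DF = 0.940330, PV = 12.694455
  t = 2.5000: CF_t = 13.500000, DF = 0.925977, PV = 12.500694
  t = 3.0000: CF_t = 13.500000, DF = 0.911844, PV = 12.309891
  t = 3.5000: CF_t = 13.500000, DF = 0.897926, PV = 12.122000
  t = 4.0000: CF_t = 13.500000, DF = 0.884220, PV = 11.936977
  t = 4.5000: CF_t = 13.500000, DF = 0.870724, PV = 11.754778
  t = 5.0000: CF_t = 13.500000, DF = 0.857434, PV = 11.575360
  t = 5.5000: CF_t = 13.500000, DF = 0.844347, PV = 11.398680
  t = 6.0000: CF_t = 13.500000, DF = 0.831459, PV = 11.224697
  t = 6.5000: CF_t = 13.500000, DF = 0.818768, PV = 11.053370
  t = 7.0000: CF_t = 1013.500000, DF = 0.806271, PV = 817.155606
Price P = sum_t PV_t = 975.002703
Macaulay numerator sum_t t * PV_t:
  t * PV_t at t = 0.5000: 6.646972
  t * PV_t at t = 1.0000: 13.091033
  t * PV_t at t = 1.5000: 19.336828
  t * PV_t at t = 2.0000: 25.388910
  t * PV_t at t = 2.5000: 31.251735
  t * PV_t at t = 3.0000: 36.929673
  t * PV_t at t = 3.5000: 42.426999
  t * PV_t at t = 4.0000: 47.747907
  t * PV_t at t = 4.5000: 52.896499
  t * PV_t at t = 5.0000: 57.876798
  t * PV_t at t = 5.5000: 62.692740
  t * PV_t at t = 6.0000: 67.348183
  t * PV_t at t = 6.5000: 71.846905
  t * PV_t at t = 7.0000: 5720.089244
Macaulay duration D = (sum_t t * PV_t) / P = 6255.570428 / 975.002703 = 6.415952


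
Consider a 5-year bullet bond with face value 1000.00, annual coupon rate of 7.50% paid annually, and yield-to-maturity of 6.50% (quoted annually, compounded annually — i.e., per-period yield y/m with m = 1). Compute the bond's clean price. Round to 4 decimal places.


Coupon per period c = face * coupon_rate / m = 75.000000
Periods per year m = 1; per-period yield y/m = 0.065000
Number of cashflows N = 5
Cashflows (t years, CF_t, discount factor 1/(1+y/m)^(m*t), PV):
  t = 1.0000: CF_t = 75.000000, DF = 0.938967, PV = 70.422535
  t = 2.0000: CF_t = 75.000000, DF = 0.881659, PV = 66.124446
  t = 3.0000: CF_t = 75.000000, DF = 0.827849, PV = 62.088682
  t = 4.0000: CF_t = 75.000000, DF = 0.777323, PV = 58.299232
  t = 5.0000: CF_t = 1075.000000, DF = 0.729881, PV = 784.621899
Price P = sum_t PV_t = 1041.556794

Answer: Price = 1041.5568


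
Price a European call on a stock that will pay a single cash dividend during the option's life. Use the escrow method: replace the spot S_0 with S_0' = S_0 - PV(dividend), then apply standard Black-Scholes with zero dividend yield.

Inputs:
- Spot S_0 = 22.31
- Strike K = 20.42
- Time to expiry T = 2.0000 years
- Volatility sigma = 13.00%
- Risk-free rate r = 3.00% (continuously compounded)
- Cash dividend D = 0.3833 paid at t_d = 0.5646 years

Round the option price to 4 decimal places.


PV(D) = D * exp(-r * t_d) = 0.3833 * 0.98320464 = 0.37686234
S_0' = S_0 - PV(D) = 22.3100 - 0.37686234 = 21.93313766
d1 = (ln(S_0'/K) + (r + sigma^2/2)*T) / (sigma*sqrt(T)) = 0.80710156
d2 = d1 - sigma*sqrt(T) = 0.62325379
exp(-rT) = 0.94176453
N(d1) = 0.79019601; N(d2) = 0.73344112
C = S_0' * N(d1) - K * exp(-rT) * N(d2) = 21.93313766 * 0.79019601 - 20.4200 * 0.94176453 * 0.73344112 = 3.2268

Answer: Price = 3.2268


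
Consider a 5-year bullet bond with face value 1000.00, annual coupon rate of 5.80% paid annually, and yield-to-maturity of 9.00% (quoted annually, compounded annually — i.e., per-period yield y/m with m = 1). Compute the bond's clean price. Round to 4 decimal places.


Answer: Price = 875.5312

Derivation:
Coupon per period c = face * coupon_rate / m = 58.000000
Periods per year m = 1; per-period yield y/m = 0.090000
Number of cashflows N = 5
Cashflows (t years, CF_t, discount factor 1/(1+y/m)^(m*t), PV):
  t = 1.0000: CF_t = 58.000000, DF = 0.917431, PV = 53.211009
  t = 2.0000: CF_t = 58.000000, DF = 0.841680, PV = 48.817440
  t = 3.0000: CF_t = 58.000000, DF = 0.772183, PV = 44.786642
  t = 4.0000: CF_t = 58.000000, DF = 0.708425, PV = 41.088662
  t = 5.0000: CF_t = 1058.000000, DF = 0.649931, PV = 687.627407
Price P = sum_t PV_t = 875.531160


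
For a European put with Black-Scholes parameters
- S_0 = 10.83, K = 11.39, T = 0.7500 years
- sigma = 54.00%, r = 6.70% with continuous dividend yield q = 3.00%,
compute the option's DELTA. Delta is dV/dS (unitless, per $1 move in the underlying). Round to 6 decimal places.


d1 = 0.1853599794; d2 = -0.2822937386
phi(d1) = 0.3921473197; exp(-qT) = 0.9777512372; exp(-rT) = 0.9509916469
N(-d1) = 0.4264733481
Delta = -exp(-qT) * N(-d1) = -0.9777512372 * 0.4264733481 = -0.416985

Answer: Delta = -0.416985


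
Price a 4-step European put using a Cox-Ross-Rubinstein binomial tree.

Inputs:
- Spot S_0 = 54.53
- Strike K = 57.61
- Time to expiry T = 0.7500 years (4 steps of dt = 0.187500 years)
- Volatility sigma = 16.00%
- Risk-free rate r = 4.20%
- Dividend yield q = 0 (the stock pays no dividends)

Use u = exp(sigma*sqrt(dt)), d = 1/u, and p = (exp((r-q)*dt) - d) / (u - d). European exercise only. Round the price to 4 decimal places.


Answer: Price = V(0,0) = 3.8811

Derivation:
dt = T/N = 0.187500
u = exp(sigma*sqrt(dt)) = 1.071738; d = 1/u = 0.933063
p = (exp((r-q)*dt) - d) / (u - d) = 0.539698
Discount per step: exp(-r*dt) = 0.992156
Stock lattice S(k, i) with i counting down-moves:
  k=0: S(0,0) = 54.5300
  k=1: S(1,0) = 58.4419; S(1,1) = 50.8800
  k=2: S(2,0) = 62.6344; S(2,1) = 54.5300; S(2,2) = 47.4742
  k=3: S(3,0) = 67.1277; S(3,1) = 58.4419; S(3,2) = 50.8800; S(3,3) = 44.2965
  k=4: S(4,0) = 71.9434; S(4,1) = 62.6344; S(4,2) = 54.5300; S(4,3) = 47.4742; S(4,4) = 41.3314
Terminal payoffs V(N, i) = max(K - S_T, 0):
  V(4,0) = 0.000000; V(4,1) = 0.000000; V(4,2) = 3.080000; V(4,3) = 10.135774; V(4,4) = 16.278584
Backward induction: V(k, i) = exp(-r*dt) * [p * V(k+1, i) + (1-p) * V(k+1, i+1)].
  V(3,0) = exp(-r*dt) * [p*0.000000 + (1-p)*0.000000] = 0.000000
  V(3,1) = exp(-r*dt) * [p*0.000000 + (1-p)*3.080000] = 1.406609
  V(3,2) = exp(-r*dt) * [p*3.080000 + (1-p)*10.135774] = 6.278151
  V(3,3) = exp(-r*dt) * [p*10.135774 + (1-p)*16.278584] = 12.861636
  V(2,0) = exp(-r*dt) * [p*0.000000 + (1-p)*1.406609] = 0.642386
  V(2,1) = exp(-r*dt) * [p*1.406609 + (1-p)*6.278151] = 3.620366
  V(2,2) = exp(-r*dt) * [p*6.278151 + (1-p)*12.861636] = 9.235525
  V(1,0) = exp(-r*dt) * [p*0.642386 + (1-p)*3.620366] = 1.997365
  V(1,1) = exp(-r*dt) * [p*3.620366 + (1-p)*9.235525] = 6.156362
  V(0,0) = exp(-r*dt) * [p*1.997365 + (1-p)*6.156362] = 3.881075


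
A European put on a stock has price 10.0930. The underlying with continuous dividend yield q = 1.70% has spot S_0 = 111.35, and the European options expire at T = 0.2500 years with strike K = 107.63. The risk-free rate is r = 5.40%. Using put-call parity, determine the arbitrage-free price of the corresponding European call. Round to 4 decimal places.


Answer: Call price = 14.7840

Derivation:
Put-call parity: C - P = S_0 * exp(-qT) - K * exp(-rT).
S_0 * exp(-qT) = 111.3500 * 0.99575902 = 110.87776671
K * exp(-rT) = 107.6300 * 0.98659072 = 106.18675880
C = P + S*exp(-qT) - K*exp(-rT)
C = 10.0930 + 110.87776671 - 106.18675880 = 14.7840


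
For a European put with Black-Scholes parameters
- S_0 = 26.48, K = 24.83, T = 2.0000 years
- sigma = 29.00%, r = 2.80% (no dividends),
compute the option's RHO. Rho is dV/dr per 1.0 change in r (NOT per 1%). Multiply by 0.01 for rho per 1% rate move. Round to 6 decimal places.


d1 = 0.4984789036; d2 = 0.0883569705
phi(d1) = 0.3523327837; exp(-qT) = 1.0000000000; exp(-rT) = 0.9455391359
N(-d2) = 0.4647964800
Rho = -K*T*exp(-rT)*N(-d2) = -24.8300 * 2.0000 * 0.9455391359 * 0.4647964800 = -21.824739

Answer: Rho = -21.824739


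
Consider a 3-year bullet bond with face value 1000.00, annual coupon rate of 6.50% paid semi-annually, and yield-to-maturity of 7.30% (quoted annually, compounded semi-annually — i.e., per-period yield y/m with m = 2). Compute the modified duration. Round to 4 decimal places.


Coupon per period c = face * coupon_rate / m = 32.500000
Periods per year m = 2; per-period yield y/m = 0.036500
Number of cashflows N = 6
Cashflows (t years, CF_t, discount factor 1/(1+y/m)^(m*t), PV):
  t = 0.5000: CF_t = 32.500000, DF = 0.964785, PV = 31.355523
  t = 1.0000: CF_t = 32.500000, DF = 0.930811, PV = 30.251349
  t = 1.5000: CF_t = 32.500000, DF = 0.898033, PV = 29.186058
  t = 2.0000: CF_t = 32.500000, DF = 0.866409, PV = 28.158281
  t = 2.5000: CF_t = 32.500000, DF = 0.835898, PV = 27.166696
  t = 3.0000: CF_t = 1032.500000, DF = 0.806462, PV = 832.672500
Price P = sum_t PV_t = 978.790408
First compute Macaulay numerator sum_t t * PV_t:
  t * PV_t at t = 0.5000: 15.677762
  t * PV_t at t = 1.0000: 30.251349
  t * PV_t at t = 1.5000: 43.779087
  t * PV_t at t = 2.0000: 56.316562
  t * PV_t at t = 2.5000: 67.916741
  t * PV_t at t = 3.0000: 2498.017500
Macaulay duration D = 2711.959000 / 978.790408 = 2.770725
Modified duration = D / (1 + y/m) = 2.770725 / (1 + 0.036500) = 2.673155

Answer: Modified duration = 2.6732


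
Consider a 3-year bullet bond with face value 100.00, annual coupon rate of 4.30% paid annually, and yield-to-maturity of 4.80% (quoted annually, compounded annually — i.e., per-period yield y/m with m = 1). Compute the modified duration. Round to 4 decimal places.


Coupon per period c = face * coupon_rate / m = 4.300000
Periods per year m = 1; per-period yield y/m = 0.048000
Number of cashflows N = 3
Cashflows (t years, CF_t, discount factor 1/(1+y/m)^(m*t), PV):
  t = 1.0000: CF_t = 4.300000, DF = 0.954198, PV = 4.103053
  t = 2.0000: CF_t = 4.300000, DF = 0.910495, PV = 3.915127
  t = 3.0000: CF_t = 104.300000, DF = 0.868793, PV = 90.615076
Price P = sum_t PV_t = 98.633257
First compute Macaulay numerator sum_t t * PV_t:
  t * PV_t at t = 1.0000: 4.103053
  t * PV_t at t = 2.0000: 7.830255
  t * PV_t at t = 3.0000: 271.845229
Macaulay duration D = 283.778537 / 98.633257 = 2.877108
Modified duration = D / (1 + y/m) = 2.877108 / (1 + 0.048000) = 2.745332

Answer: Modified duration = 2.7453


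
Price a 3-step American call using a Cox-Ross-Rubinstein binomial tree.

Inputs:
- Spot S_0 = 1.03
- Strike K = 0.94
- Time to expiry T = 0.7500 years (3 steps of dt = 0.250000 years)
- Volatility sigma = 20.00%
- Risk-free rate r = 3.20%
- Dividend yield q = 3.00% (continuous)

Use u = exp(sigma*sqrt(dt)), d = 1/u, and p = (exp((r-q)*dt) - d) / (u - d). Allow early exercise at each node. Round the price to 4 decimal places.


dt = T/N = 0.250000
u = exp(sigma*sqrt(dt)) = 1.105171; d = 1/u = 0.904837
p = (exp((r-q)*dt) - d) / (u - d) = 0.477517
Discount per step: exp(-r*dt) = 0.992032
Stock lattice S(k, i) with i counting down-moves:
  k=0: S(0,0) = 1.0300
  k=1: S(1,0) = 1.1383; S(1,1) = 0.9320
  k=2: S(2,0) = 1.2580; S(2,1) = 1.0300; S(2,2) = 0.8433
  k=3: S(3,0) = 1.3904; S(3,1) = 1.1383; S(3,2) = 0.9320; S(3,3) = 0.7630
Terminal payoffs V(N, i) = max(S_T - K, 0):
  V(3,0) = 0.450355; V(3,1) = 0.198326; V(3,2) = 0.000000; V(3,3) = 0.000000
Backward induction: V(k, i) = exp(-r*dt) * [p * V(k+1, i) + (1-p) * V(k+1, i+1)]; then take max(V_cont, immediate exercise) for American.
  V(2,0) = exp(-r*dt) * [p*0.450355 + (1-p)*0.198326] = 0.316135; exercise = 0.318045; V(2,0) = max -> 0.318045
  V(2,1) = exp(-r*dt) * [p*0.198326 + (1-p)*0.000000] = 0.093950; exercise = 0.090000; V(2,1) = max -> 0.093950
  V(2,2) = exp(-r*dt) * [p*0.000000 + (1-p)*0.000000] = 0.000000; exercise = 0.000000; V(2,2) = max -> 0.000000
  V(1,0) = exp(-r*dt) * [p*0.318045 + (1-p)*0.093950] = 0.199358; exercise = 0.198326; V(1,0) = max -> 0.199358
  V(1,1) = exp(-r*dt) * [p*0.093950 + (1-p)*0.000000] = 0.044505; exercise = 0.000000; V(1,1) = max -> 0.044505
  V(0,0) = exp(-r*dt) * [p*0.199358 + (1-p)*0.044505] = 0.117506; exercise = 0.090000; V(0,0) = max -> 0.117506

Answer: Price = V(0,0) = 0.1175


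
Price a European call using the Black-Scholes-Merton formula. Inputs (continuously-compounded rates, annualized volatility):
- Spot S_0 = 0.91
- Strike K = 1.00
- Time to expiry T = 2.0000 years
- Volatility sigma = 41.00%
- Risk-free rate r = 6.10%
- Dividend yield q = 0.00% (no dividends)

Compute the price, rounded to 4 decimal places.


d1 = (ln(S/K) + (r - q + 0.5*sigma^2) * T) / (sigma * sqrt(T)) = 0.33766819
d2 = d1 - sigma * sqrt(T) = -0.24215937
exp(-rT) = 0.88514837; exp(-qT) = 1.00000000
C = S_0 * exp(-qT) * N(d1) - K * exp(-rT) * N(d2)
N(d1) = 0.63219337; N(d2) = 0.40432834
C = 0.9100 * 1.00000000 * 0.63219337 - 1.0000 * 0.88514837 * 0.40432834 = 0.2174

Answer: Price = 0.2174


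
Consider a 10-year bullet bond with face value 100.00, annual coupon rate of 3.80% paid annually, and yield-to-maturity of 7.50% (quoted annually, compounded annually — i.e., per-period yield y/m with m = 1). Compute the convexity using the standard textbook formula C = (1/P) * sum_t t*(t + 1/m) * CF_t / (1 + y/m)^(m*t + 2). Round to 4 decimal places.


Coupon per period c = face * coupon_rate / m = 3.800000
Periods per year m = 1; per-period yield y/m = 0.075000
Number of cashflows N = 10
Cashflows (t years, CF_t, discount factor 1/(1+y/m)^(m*t), PV):
  t = 1.0000: CF_t = 3.800000, DF = 0.930233, PV = 3.534884
  t = 2.0000: CF_t = 3.800000, DF = 0.865333, PV = 3.288264
  t = 3.0000: CF_t = 3.800000, DF = 0.804961, PV = 3.058850
  t = 4.0000: CF_t = 3.800000, DF = 0.748801, PV = 2.845442
  t = 5.0000: CF_t = 3.800000, DF = 0.696559, PV = 2.646923
  t = 6.0000: CF_t = 3.800000, DF = 0.647962, PV = 2.462254
  t = 7.0000: CF_t = 3.800000, DF = 0.602755, PV = 2.290469
  t = 8.0000: CF_t = 3.800000, DF = 0.560702, PV = 2.130668
  t = 9.0000: CF_t = 3.800000, DF = 0.521583, PV = 1.982017
  t = 10.0000: CF_t = 103.800000, DF = 0.485194, PV = 50.363130
Price P = sum_t PV_t = 74.602900
Convexity numerator sum_t t*(t + 1/m) * CF_t / (1+y/m)^(m*t + 2):
  t = 1.0000: term = 6.117700
  t = 2.0000: term = 17.072652
  t = 3.0000: term = 31.763074
  t = 4.0000: term = 49.245075
  t = 5.0000: term = 68.714059
  t = 6.0000: term = 89.488076
  t = 7.0000: term = 110.992963
  t = 8.0000: term = 132.749059
  t = 9.0000: term = 154.359371
  t = 10.0000: term = 4793.894450
Convexity = (1/P) * sum = 5454.396479 / 74.602900 = 73.112392

Answer: Convexity = 73.1124
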